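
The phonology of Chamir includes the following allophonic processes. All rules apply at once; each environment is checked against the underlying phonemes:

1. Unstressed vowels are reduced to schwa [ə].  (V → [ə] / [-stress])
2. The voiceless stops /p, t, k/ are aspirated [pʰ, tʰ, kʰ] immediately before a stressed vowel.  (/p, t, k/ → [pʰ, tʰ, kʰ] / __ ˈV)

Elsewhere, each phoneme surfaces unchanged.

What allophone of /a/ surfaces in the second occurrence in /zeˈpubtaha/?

Rule 1 applies to /a/ (word-final: in an unstressed syllable) → [ə].

[ə]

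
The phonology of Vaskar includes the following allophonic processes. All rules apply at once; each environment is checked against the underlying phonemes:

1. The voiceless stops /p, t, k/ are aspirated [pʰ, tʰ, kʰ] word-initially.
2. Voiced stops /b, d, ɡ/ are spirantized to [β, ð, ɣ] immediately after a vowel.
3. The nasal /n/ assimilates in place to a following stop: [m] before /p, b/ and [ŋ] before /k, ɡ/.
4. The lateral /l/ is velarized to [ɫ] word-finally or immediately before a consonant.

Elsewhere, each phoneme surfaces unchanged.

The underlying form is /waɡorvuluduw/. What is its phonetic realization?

[waɣorvuluðuw]

/w/ (word-initial): no rule targets it → [w].
/a/ (between /w/ and /ɡ/): no rule targets it → [a].
/ɡ/ — between /a/ and /o/, immediately after a vowel — surfaces as [ɣ] (rule 2).
/o/ stays [o].
/r/ (between /o/ and /v/) is unaffected → [r].
/v/ (between /r/ and /u/): no rule targets it → [v].
/u/ (between /v/ and /l/): no rule targets it → [u].
/l/ (between /u/ and /u/): rule 4 targets it, but not word-finally or immediately before a consonant → unchanged [l].
/u/ stays [u].
/d/ (between /u/ and /u/): immediately after a vowel, so rule 2 applies → [ð].
/u/ — not in any rule's target class → [u].
/w/ (word-final) is unaffected → [w].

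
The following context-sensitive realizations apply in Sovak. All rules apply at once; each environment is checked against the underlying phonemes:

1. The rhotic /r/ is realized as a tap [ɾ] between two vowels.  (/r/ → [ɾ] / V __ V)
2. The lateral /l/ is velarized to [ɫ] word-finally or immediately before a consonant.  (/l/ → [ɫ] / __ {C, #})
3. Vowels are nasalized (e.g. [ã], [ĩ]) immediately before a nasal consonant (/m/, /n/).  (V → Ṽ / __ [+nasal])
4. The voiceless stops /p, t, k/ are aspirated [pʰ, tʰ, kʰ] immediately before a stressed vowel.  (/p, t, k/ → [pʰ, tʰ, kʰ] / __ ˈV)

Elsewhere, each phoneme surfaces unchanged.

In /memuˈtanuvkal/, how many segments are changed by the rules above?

4

Segments that undergo a rule: /e/ → [ẽ] (rule 3); /t/ → [tʰ] (rule 4); /a/ → [ã] (rule 3); /l/ → [ɫ] (rule 2).
All other segments surface unchanged.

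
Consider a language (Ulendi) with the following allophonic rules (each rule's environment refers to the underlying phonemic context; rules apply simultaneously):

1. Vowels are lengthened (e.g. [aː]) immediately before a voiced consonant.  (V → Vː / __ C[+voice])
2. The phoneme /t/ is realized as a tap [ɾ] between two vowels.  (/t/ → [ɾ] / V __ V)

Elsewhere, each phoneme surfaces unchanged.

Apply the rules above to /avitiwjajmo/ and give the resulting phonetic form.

/a/ (word-initial): before a voiced consonant, so rule 1 applies → [aː].
/v/ — not in any rule's target class → [v].
/i/ (between /v/ and /t/): rule 1 targets it, but not before a voiced consonant → unchanged [i].
/t/ — between /i/ and /i/, between two vowels — surfaces as [ɾ] (rule 2).
/i/ (between /t/ and /w/): before a voiced consonant, so rule 1 applies → [iː].
/w/ — not in any rule's target class → [w].
/j/ (between /w/ and /a/): no rule targets it → [j].
/a/ — between /j/ and /j/, before a voiced consonant — surfaces as [aː] (rule 1).
/j/ stays [j].
/m/ (between /j/ and /o/) is unaffected → [m].
/o/ (word-final): rule 1 targets it, but not before a voiced consonant → unchanged [o].

[aːviɾiːwjaːjmo]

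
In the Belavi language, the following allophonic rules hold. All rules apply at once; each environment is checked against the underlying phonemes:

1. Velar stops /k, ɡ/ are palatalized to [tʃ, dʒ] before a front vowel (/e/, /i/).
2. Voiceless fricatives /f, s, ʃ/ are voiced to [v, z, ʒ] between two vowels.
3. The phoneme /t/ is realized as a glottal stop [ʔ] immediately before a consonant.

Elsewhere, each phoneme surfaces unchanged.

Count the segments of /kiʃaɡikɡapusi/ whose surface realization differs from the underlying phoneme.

Segments that undergo a rule: /k/ → [tʃ] (rule 1); /ʃ/ → [ʒ] (rule 2); /ɡ/ → [dʒ] (rule 1); /s/ → [z] (rule 2).
All other segments surface unchanged.

4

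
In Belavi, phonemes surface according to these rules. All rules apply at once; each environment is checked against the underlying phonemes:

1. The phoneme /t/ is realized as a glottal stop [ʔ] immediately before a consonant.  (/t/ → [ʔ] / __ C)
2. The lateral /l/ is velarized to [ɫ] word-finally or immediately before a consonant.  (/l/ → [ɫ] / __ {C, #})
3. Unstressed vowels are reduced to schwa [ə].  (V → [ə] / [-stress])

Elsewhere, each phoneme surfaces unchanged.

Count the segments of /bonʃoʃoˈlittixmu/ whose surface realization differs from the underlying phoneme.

6

Segments that undergo a rule: /o/ → [ə] (rule 3); /o/ → [ə] (rule 3); /o/ → [ə] (rule 3); /t/ → [ʔ] (rule 1); /i/ → [ə] (rule 3); /u/ → [ə] (rule 3).
All other segments surface unchanged.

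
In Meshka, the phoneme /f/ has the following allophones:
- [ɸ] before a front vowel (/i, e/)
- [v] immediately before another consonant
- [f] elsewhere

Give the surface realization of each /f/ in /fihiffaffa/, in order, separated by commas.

Occurrence 1 (position 1): before a front vowel (/i, e/) → [ɸ].
Occurrence 2 (position 5): immediately before another consonant → [v].
Occurrence 3 (position 6): no conditioning environment matches → elsewhere allophone [f].
Occurrence 4 (position 8): immediately before another consonant → [v].
Occurrence 5 (position 9): no conditioning environment matches → elsewhere allophone [f].

[ɸ], [v], [f], [v], [f]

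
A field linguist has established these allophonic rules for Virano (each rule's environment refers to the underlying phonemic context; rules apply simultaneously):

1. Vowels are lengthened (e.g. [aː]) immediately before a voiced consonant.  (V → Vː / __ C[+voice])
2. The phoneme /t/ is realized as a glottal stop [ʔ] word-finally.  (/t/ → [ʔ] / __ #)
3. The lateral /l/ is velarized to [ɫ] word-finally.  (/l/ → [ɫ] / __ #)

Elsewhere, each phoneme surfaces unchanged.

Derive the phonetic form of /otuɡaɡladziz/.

[otuːɡaːɡlaːdziːz]

/o/ (word-initial) is in the target of rule 1 but the environment (before a voiced consonant) is not met → [o].
/t/ (between /o/ and /u/): rule 2 targets it, but not word-finally → unchanged [t].
/u/ (between /t/ and /ɡ/) occurs before a voiced consonant → [uː] by rule 1.
/a/ (between /ɡ/ and /ɡ/) occurs before a voiced consonant → [aː] by rule 1.
/l/ (between /ɡ/ and /a/) fails the environment for rule 3, so it stays [l].
/a/ — between /l/ and /d/, before a voiced consonant — surfaces as [aː] (rule 1).
/i/ meets the environment for rule 1 (before a voiced consonant) → [iː].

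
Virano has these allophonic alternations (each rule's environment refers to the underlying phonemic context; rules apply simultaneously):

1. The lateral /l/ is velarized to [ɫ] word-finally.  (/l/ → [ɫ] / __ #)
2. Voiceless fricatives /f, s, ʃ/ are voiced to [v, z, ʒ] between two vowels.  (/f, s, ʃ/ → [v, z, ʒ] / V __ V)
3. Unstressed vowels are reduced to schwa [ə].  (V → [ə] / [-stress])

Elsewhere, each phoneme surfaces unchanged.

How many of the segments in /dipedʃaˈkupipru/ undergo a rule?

Segments that undergo a rule: /i/ → [ə] (rule 3); /e/ → [ə] (rule 3); /a/ → [ə] (rule 3); /i/ → [ə] (rule 3); /u/ → [ə] (rule 3).
All other segments surface unchanged.

5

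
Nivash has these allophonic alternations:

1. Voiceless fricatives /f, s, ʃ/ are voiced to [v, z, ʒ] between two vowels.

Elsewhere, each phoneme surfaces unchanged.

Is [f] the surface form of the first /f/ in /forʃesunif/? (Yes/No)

/f/ (word-initial) is in the target of rule 1 but the environment (between two vowels) is not met → [f].
The actual realization is [f], which matches [f].

Yes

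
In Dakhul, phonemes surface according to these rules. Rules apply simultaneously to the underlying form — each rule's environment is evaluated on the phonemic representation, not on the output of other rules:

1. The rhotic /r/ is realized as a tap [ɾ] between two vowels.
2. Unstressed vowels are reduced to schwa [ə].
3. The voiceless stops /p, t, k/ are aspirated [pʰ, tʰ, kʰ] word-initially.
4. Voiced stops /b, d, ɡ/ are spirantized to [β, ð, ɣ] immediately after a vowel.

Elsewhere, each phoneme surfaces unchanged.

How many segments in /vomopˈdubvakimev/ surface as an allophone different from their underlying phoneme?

6

Segments that undergo a rule: /o/ → [ə] (rule 2); /o/ → [ə] (rule 2); /b/ → [β] (rule 4); /a/ → [ə] (rule 2); /i/ → [ə] (rule 2); /e/ → [ə] (rule 2).
All other segments surface unchanged.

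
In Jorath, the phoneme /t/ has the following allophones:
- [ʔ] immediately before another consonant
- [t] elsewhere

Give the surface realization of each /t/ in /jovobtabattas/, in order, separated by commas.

[t], [ʔ], [t]

Occurrence 1 (position 6): no conditioning environment matches → elsewhere allophone [t].
Occurrence 2 (position 10): immediately before another consonant → [ʔ].
Occurrence 3 (position 11): no conditioning environment matches → elsewhere allophone [t].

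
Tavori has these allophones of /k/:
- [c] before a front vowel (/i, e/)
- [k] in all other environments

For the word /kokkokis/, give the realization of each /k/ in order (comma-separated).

Occurrence 1 (position 1): no conditioning environment matches → elsewhere allophone [k].
Occurrence 2 (position 3): no conditioning environment matches → elsewhere allophone [k].
Occurrence 3 (position 4): no conditioning environment matches → elsewhere allophone [k].
Occurrence 4 (position 6): before a front vowel → [c].

[k], [k], [k], [c]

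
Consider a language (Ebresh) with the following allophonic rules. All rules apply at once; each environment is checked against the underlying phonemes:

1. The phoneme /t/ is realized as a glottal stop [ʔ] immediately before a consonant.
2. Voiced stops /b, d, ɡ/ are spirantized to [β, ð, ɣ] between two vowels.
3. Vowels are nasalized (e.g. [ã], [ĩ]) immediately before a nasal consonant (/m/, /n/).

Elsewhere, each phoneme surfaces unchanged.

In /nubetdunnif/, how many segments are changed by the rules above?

Segments that undergo a rule: /b/ → [β] (rule 2); /t/ → [ʔ] (rule 1); /u/ → [ũ] (rule 3).
All other segments surface unchanged.

3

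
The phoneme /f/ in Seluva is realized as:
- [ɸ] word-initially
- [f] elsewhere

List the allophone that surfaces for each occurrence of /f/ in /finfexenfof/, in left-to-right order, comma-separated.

[ɸ], [f], [f], [f]

Occurrence 1 (position 1): word-initially → [ɸ].
Occurrence 2 (position 4): no conditioning environment matches → elsewhere allophone [f].
Occurrence 3 (position 9): no conditioning environment matches → elsewhere allophone [f].
Occurrence 4 (position 11): no conditioning environment matches → elsewhere allophone [f].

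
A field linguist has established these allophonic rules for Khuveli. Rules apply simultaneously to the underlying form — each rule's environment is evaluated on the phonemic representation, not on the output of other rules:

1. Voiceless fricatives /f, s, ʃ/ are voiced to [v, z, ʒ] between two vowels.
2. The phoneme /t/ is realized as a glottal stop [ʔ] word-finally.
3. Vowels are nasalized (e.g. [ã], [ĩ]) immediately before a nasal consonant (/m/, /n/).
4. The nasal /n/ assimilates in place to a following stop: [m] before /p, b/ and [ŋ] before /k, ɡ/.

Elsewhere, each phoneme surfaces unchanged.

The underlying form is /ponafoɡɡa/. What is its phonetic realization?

[põnavoɡɡa]

Rule 3 applies to /o/ (between /p/ and /n/: before a nasal consonant) → [õ].
/n/ — between /o/ and /a/; rule 4 does not apply here → [n].
/a/ (between /n/ and /f/) fails the environment for rule 3, so it stays [a].
/f/ (between /a/ and /o/) occurs between two vowels → [v] by rule 1.
/o/ (between /f/ and /ɡ/) is in the target of rule 3 but the environment (before a nasal consonant) is not met → [o].
/a/ (word-final) fails the environment for rule 3, so it stays [a].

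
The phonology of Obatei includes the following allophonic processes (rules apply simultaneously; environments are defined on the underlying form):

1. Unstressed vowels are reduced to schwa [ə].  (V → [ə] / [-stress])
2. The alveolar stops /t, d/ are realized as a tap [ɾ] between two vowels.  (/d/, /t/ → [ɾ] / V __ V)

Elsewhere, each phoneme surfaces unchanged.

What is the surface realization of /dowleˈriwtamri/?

/d/ (word-initial) is in the target of rule 2 but the environment (between two vowels) is not met → [d].
Rule 1 applies to /o/ (between /d/ and /w/: in an unstressed syllable) → [ə].
/w/ stays [w].
/l/ (between /w/ and /e/) is unaffected → [l].
Rule 1 applies to /e/ (between /l/ and /r/: in an unstressed syllable) → [ə].
/r/ — not in any rule's target class → [r].
/i/ — between /r/ and /w/; rule 1 does not apply here → [i].
/w/ (between /i/ and /t/): no rule targets it → [w].
/t/ — between /w/ and /a/; rule 2 does not apply here → [t].
/a/ (between /t/ and /m/): in an unstressed syllable, so rule 1 applies → [ə].
/m/ (between /a/ and /r/): no rule targets it → [m].
/r/ (between /m/ and /i/): no rule targets it → [r].
/i/ (word-final): in an unstressed syllable, so rule 1 applies → [ə].

[dəwləˈriwtəmrə]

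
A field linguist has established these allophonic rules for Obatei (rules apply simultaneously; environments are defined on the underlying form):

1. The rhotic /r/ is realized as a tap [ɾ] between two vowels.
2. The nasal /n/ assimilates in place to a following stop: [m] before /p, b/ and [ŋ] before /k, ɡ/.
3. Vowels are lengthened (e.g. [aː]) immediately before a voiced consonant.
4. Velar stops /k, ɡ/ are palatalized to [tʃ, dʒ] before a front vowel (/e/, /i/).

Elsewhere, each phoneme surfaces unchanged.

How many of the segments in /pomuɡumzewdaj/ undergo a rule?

5

Segments that undergo a rule: /o/ → [oː] (rule 3); /u/ → [uː] (rule 3); /u/ → [uː] (rule 3); /e/ → [eː] (rule 3); /a/ → [aː] (rule 3).
All other segments surface unchanged.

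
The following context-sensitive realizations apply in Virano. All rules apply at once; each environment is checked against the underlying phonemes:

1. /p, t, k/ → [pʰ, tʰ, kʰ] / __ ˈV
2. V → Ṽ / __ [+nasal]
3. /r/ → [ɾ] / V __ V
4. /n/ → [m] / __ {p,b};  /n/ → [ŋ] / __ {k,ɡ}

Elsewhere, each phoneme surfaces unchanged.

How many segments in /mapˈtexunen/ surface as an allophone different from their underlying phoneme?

3

Segments that undergo a rule: /t/ → [tʰ] (rule 1); /u/ → [ũ] (rule 2); /e/ → [ẽ] (rule 2).
All other segments surface unchanged.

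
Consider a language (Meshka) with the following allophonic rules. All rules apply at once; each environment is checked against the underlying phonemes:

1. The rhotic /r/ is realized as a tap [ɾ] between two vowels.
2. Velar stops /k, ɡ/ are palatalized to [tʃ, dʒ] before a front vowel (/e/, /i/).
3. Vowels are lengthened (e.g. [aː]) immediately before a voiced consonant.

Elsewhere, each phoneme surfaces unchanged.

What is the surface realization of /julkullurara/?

[juːlkuːlluːɾaːɾa]

/j/ (word-initial): no rule targets it → [j].
/u/ (between /j/ and /l/): before a voiced consonant, so rule 3 applies → [uː].
/l/ (between /u/ and /k/) is unaffected → [l].
/k/ (between /l/ and /u/): rule 2 targets it, but not before a front vowel → unchanged [k].
/u/ (between /k/ and /l/): before a voiced consonant, so rule 3 applies → [uː].
/l/ (between /u/ and /l/) is unaffected → [l].
/l/ stays [l].
/u/ — between /l/ and /r/, before a voiced consonant — surfaces as [uː] (rule 3).
/r/ (between /u/ and /a/): between two vowels, so rule 1 applies → [ɾ].
/a/ (between /r/ and /r/) occurs before a voiced consonant → [aː] by rule 3.
/r/ — between /a/ and /a/, between two vowels — surfaces as [ɾ] (rule 1).
/a/ (word-final) is in the target of rule 3 but the environment (before a voiced consonant) is not met → [a].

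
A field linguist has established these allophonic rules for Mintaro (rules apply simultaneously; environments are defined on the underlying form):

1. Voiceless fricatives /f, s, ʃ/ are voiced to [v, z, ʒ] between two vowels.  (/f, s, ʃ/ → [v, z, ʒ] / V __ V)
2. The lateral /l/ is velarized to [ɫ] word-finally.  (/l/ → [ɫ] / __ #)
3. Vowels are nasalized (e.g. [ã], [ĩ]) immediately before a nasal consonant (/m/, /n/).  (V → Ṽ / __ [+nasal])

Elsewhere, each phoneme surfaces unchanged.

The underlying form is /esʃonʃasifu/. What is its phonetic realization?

/e/ (word-initial) is in the target of rule 3 but the environment (before a nasal consonant) is not met → [e].
/s/ (between /e/ and /ʃ/) fails the environment for rule 1, so it stays [s].
/ʃ/ (between /s/ and /o/) is in the target of rule 1 but the environment (between two vowels) is not met → [ʃ].
/o/ — between /ʃ/ and /n/, before a nasal consonant — surfaces as [õ] (rule 3).
/n/ (between /o/ and /ʃ/) is unaffected → [n].
/ʃ/ (between /n/ and /a/) fails the environment for rule 1, so it stays [ʃ].
/a/ (between /ʃ/ and /s/) fails the environment for rule 3, so it stays [a].
/s/ (between /a/ and /i/) occurs between two vowels → [z] by rule 1.
/i/ (between /s/ and /f/) is in the target of rule 3 but the environment (before a nasal consonant) is not met → [i].
Rule 1 applies to /f/ (between /i/ and /u/: between two vowels) → [v].
/u/ — word-final; rule 3 does not apply here → [u].

[esʃõnʃazivu]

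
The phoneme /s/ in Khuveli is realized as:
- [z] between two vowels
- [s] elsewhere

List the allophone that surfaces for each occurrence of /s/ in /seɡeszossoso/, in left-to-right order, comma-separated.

[s], [s], [s], [s], [z]

Occurrence 1 (position 1): no conditioning environment matches → elsewhere allophone [s].
Occurrence 2 (position 5): no conditioning environment matches → elsewhere allophone [s].
Occurrence 3 (position 8): no conditioning environment matches → elsewhere allophone [s].
Occurrence 4 (position 9): no conditioning environment matches → elsewhere allophone [s].
Occurrence 5 (position 11): between two vowels → [z].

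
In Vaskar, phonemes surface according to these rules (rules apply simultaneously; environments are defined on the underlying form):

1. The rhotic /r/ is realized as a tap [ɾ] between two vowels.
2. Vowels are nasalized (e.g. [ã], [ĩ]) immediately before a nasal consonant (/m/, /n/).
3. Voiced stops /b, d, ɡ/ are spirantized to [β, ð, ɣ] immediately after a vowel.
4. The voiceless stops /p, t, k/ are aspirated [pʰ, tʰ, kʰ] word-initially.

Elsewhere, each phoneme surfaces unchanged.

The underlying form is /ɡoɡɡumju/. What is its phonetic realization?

/ɡ/ — word-initial; rule 3 does not apply here → [ɡ].
/o/ (between /ɡ/ and /ɡ/) fails the environment for rule 2, so it stays [o].
/ɡ/ (between /o/ and /ɡ/) occurs immediately after a vowel → [ɣ] by rule 3.
/ɡ/ (between /ɡ/ and /u/) fails the environment for rule 3, so it stays [ɡ].
/u/ (between /ɡ/ and /m/): before a nasal consonant, so rule 2 applies → [ũ].
/m/ (between /u/ and /j/): no rule targets it → [m].
/j/ — not in any rule's target class → [j].
/u/ (word-final) fails the environment for rule 2, so it stays [u].

[ɡoɣɡũmju]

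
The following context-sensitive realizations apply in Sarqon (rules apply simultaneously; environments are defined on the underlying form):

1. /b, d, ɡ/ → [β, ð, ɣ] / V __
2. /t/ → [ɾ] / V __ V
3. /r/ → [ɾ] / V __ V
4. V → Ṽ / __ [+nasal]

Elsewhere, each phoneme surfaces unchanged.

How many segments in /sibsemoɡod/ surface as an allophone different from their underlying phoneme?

Segments that undergo a rule: /b/ → [β] (rule 1); /e/ → [ẽ] (rule 4); /ɡ/ → [ɣ] (rule 1); /d/ → [ð] (rule 1).
All other segments surface unchanged.

4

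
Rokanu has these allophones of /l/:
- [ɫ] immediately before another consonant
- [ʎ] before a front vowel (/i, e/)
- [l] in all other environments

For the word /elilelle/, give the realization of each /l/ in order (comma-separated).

Occurrence 1 (position 2): before a front vowel (/i, e/) → [ʎ].
Occurrence 2 (position 4): before a front vowel (/i, e/) → [ʎ].
Occurrence 3 (position 6): immediately before another consonant → [ɫ].
Occurrence 4 (position 7): before a front vowel (/i, e/) → [ʎ].

[ʎ], [ʎ], [ɫ], [ʎ]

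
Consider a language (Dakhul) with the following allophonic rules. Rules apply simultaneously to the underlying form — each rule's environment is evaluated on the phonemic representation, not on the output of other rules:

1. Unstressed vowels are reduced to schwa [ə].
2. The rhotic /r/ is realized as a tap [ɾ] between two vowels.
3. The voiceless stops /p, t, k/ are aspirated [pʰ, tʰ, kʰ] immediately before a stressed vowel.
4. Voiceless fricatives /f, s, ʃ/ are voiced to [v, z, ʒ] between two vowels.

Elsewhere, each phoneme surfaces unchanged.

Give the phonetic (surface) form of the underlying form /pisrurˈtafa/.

[pəsrərˈtʰavə]

/p/ (word-initial) fails the environment for rule 3, so it stays [p].
/i/ (between /p/ and /s/): in an unstressed syllable, so rule 1 applies → [ə].
/s/ (between /i/ and /r/): rule 4 targets it, but not between two vowels → unchanged [s].
/r/ (between /s/ and /u/) fails the environment for rule 2, so it stays [r].
/u/ (between /r/ and /r/): in an unstressed syllable, so rule 1 applies → [ə].
/r/ — between /u/ and /t/; rule 2 does not apply here → [r].
/t/ meets the environment for rule 3 (immediately before a stressed vowel) → [tʰ].
/a/ (between /t/ and /f/) is in the target of rule 1 but the environment (in an unstressed syllable) is not met → [a].
/f/ meets the environment for rule 4 (between two vowels) → [v].
/a/ (word-final) occurs in an unstressed syllable → [ə] by rule 1.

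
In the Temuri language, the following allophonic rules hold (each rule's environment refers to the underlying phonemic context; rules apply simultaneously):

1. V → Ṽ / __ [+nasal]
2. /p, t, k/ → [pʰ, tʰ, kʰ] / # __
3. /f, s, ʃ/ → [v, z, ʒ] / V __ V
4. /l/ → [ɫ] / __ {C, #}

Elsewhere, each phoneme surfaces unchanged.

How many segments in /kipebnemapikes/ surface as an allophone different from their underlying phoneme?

Segments that undergo a rule: /k/ → [kʰ] (rule 2); /e/ → [ẽ] (rule 1).
All other segments surface unchanged.

2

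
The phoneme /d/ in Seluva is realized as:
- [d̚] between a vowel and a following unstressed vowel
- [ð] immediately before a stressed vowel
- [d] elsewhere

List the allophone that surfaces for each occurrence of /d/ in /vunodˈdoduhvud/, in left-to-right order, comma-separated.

Occurrence 1 (position 5): no conditioning environment matches → elsewhere allophone [d].
Occurrence 2 (position 6): immediately before a stressed vowel → [ð].
Occurrence 3 (position 8): between a vowel and a following unstressed vowel → [d̚].
Occurrence 4 (position 13): no conditioning environment matches → elsewhere allophone [d].

[d], [ð], [d̚], [d]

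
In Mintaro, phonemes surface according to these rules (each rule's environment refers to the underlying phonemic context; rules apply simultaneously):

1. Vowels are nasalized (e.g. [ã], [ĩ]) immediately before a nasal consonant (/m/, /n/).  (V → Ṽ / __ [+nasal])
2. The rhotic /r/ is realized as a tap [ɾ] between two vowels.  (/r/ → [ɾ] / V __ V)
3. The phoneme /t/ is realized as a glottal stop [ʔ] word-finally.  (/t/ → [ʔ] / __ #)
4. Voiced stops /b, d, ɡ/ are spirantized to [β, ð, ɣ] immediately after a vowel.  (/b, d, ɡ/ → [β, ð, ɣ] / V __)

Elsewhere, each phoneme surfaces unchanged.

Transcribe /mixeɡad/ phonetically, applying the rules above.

/m/ — not in any rule's target class → [m].
/i/ — between /m/ and /x/; rule 1 does not apply here → [i].
/x/ — not in any rule's target class → [x].
/e/ — between /x/ and /ɡ/; rule 1 does not apply here → [e].
Rule 4 applies to /ɡ/ (between /e/ and /a/: immediately after a vowel) → [ɣ].
/a/ (between /ɡ/ and /d/) fails the environment for rule 1, so it stays [a].
/d/ (word-final) occurs immediately after a vowel → [ð] by rule 4.

[mixeɣað]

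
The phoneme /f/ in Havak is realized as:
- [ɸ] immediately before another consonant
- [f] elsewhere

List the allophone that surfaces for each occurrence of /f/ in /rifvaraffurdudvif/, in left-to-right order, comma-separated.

Occurrence 1 (position 3): immediately before another consonant → [ɸ].
Occurrence 2 (position 8): immediately before another consonant → [ɸ].
Occurrence 3 (position 9): no conditioning environment matches → elsewhere allophone [f].
Occurrence 4 (position 17): no conditioning environment matches → elsewhere allophone [f].

[ɸ], [ɸ], [f], [f]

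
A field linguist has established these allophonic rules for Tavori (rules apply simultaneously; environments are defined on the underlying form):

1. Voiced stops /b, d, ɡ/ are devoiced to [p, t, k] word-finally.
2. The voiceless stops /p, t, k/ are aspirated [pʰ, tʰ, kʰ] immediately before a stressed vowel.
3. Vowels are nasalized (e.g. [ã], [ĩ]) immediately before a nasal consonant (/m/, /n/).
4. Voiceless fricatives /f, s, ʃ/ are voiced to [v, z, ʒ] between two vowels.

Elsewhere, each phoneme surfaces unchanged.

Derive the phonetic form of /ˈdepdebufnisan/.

[ˈdepdebufnizãn]

/d/ (word-initial) is in the target of rule 1 but the environment (word-finally) is not met → [d].
/e/ (between /d/ and /p/) is in the target of rule 3 but the environment (before a nasal consonant) is not met → [e].
/p/ (between /e/ and /d/) fails the environment for rule 2, so it stays [p].
/d/ — between /p/ and /e/; rule 1 does not apply here → [d].
/e/ (between /d/ and /b/) is in the target of rule 3 but the environment (before a nasal consonant) is not met → [e].
/b/ — between /e/ and /u/; rule 1 does not apply here → [b].
/u/ — between /b/ and /f/; rule 3 does not apply here → [u].
/f/ (between /u/ and /n/): rule 4 targets it, but not between two vowels → unchanged [f].
/i/ (between /n/ and /s/) fails the environment for rule 3, so it stays [i].
/s/ (between /i/ and /a/) occurs between two vowels → [z] by rule 4.
/a/ meets the environment for rule 3 (before a nasal consonant) → [ã].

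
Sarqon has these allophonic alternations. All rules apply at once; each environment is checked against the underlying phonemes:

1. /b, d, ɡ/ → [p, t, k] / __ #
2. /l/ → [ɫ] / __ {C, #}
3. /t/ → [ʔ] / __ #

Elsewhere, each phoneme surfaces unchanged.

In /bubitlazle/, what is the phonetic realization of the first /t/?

[t]

/t/ (between /i/ and /l/) is in the target of rule 3 but the environment (word-finally) is not met → [t].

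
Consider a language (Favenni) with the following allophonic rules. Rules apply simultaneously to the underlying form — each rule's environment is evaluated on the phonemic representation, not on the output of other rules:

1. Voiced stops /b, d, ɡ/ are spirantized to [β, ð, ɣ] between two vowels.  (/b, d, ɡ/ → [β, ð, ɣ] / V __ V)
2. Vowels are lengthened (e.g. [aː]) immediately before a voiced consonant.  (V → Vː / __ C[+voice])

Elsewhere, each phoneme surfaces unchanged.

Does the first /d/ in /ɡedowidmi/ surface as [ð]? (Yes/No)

Rule 1 applies to /d/ (between /e/ and /o/: between two vowels) → [ð].
The actual realization is [ð], which matches [ð].

Yes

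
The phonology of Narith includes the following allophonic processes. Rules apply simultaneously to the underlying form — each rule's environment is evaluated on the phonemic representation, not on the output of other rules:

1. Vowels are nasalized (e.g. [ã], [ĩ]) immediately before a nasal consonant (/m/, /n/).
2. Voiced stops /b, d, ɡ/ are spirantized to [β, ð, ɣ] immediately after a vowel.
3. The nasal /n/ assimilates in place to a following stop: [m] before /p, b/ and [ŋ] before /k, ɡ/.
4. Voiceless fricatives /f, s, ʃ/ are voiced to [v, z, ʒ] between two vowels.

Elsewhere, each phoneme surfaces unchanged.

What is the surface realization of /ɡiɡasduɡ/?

[ɡiɣasduɣ]

/ɡ/ — word-initial; rule 2 does not apply here → [ɡ].
/i/ (between /ɡ/ and /ɡ/) fails the environment for rule 1, so it stays [i].
/ɡ/ (between /i/ and /a/) occurs immediately after a vowel → [ɣ] by rule 2.
/a/ (between /ɡ/ and /s/): rule 1 targets it, but not before a nasal consonant → unchanged [a].
/s/ (between /a/ and /d/) is in the target of rule 4 but the environment (between two vowels) is not met → [s].
/d/ (between /s/ and /u/) fails the environment for rule 2, so it stays [d].
/u/ — between /d/ and /ɡ/; rule 1 does not apply here → [u].
/ɡ/ meets the environment for rule 2 (immediately after a vowel) → [ɣ].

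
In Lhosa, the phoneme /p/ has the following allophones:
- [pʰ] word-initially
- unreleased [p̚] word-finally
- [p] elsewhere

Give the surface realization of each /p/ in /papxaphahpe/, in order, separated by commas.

[pʰ], [p], [p], [p]

Occurrence 1 (position 1): word-initially → [pʰ].
Occurrence 2 (position 3): no conditioning environment matches → elsewhere allophone [p].
Occurrence 3 (position 6): no conditioning environment matches → elsewhere allophone [p].
Occurrence 4 (position 10): no conditioning environment matches → elsewhere allophone [p].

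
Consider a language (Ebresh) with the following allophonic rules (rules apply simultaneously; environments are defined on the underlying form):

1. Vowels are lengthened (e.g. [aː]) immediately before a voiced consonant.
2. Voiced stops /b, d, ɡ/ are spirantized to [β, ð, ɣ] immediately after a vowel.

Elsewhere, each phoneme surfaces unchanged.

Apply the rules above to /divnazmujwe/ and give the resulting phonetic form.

[diːvnaːzmuːjwe]

/d/ (word-initial) fails the environment for rule 2, so it stays [d].
/i/ — between /d/ and /v/, before a voiced consonant — surfaces as [iː] (rule 1).
/v/ (between /i/ and /n/) is unaffected → [v].
/n/ (between /v/ and /a/): no rule targets it → [n].
Rule 1 applies to /a/ (between /n/ and /z/: before a voiced consonant) → [aː].
/z/ stays [z].
/m/ — not in any rule's target class → [m].
/u/ (between /m/ and /j/): before a voiced consonant, so rule 1 applies → [uː].
/j/ stays [j].
/w/ stays [w].
/e/ (word-final) is in the target of rule 1 but the environment (before a voiced consonant) is not met → [e].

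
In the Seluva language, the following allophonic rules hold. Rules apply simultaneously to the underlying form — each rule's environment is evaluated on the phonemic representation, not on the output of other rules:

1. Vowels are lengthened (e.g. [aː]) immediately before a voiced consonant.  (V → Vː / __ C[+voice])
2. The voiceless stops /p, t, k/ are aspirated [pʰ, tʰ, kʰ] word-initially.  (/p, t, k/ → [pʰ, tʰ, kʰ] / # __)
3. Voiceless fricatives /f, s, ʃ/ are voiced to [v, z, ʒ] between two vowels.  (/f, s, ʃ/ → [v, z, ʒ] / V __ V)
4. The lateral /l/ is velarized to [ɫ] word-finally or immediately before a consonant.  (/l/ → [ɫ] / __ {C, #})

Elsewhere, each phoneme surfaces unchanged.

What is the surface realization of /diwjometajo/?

[diːwjoːmetaːjo]

/d/ stays [d].
/i/ — between /d/ and /w/, before a voiced consonant — surfaces as [iː] (rule 1).
/w/ stays [w].
/j/ (between /w/ and /o/) is unaffected → [j].
Rule 1 applies to /o/ (between /j/ and /m/: before a voiced consonant) → [oː].
/m/ (between /o/ and /e/): no rule targets it → [m].
/e/ (between /m/ and /t/) is in the target of rule 1 but the environment (before a voiced consonant) is not met → [e].
/t/ (between /e/ and /a/) fails the environment for rule 2, so it stays [t].
/a/ (between /t/ and /j/) occurs before a voiced consonant → [aː] by rule 1.
/j/ — not in any rule's target class → [j].
/o/ (word-final) fails the environment for rule 1, so it stays [o].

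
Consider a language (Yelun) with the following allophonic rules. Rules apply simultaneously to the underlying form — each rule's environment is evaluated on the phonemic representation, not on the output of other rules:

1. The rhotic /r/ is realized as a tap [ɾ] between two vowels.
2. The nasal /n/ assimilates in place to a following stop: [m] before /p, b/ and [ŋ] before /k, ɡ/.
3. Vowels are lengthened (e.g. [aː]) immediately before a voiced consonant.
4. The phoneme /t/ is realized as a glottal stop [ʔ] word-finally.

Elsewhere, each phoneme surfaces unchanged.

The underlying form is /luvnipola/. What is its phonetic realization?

[luːvnipoːla]

/l/ (word-initial): no rule targets it → [l].
/u/ — between /l/ and /v/, before a voiced consonant — surfaces as [uː] (rule 3).
/v/ — not in any rule's target class → [v].
/n/ (between /v/ and /i/): rule 2 targets it, but not before a labial or velar stop → unchanged [n].
/i/ (between /n/ and /p/) is in the target of rule 3 but the environment (before a voiced consonant) is not met → [i].
/p/ stays [p].
/o/ (between /p/ and /l/): before a voiced consonant, so rule 3 applies → [oː].
/l/ (between /o/ and /a/) is unaffected → [l].
/a/ — word-final; rule 3 does not apply here → [a].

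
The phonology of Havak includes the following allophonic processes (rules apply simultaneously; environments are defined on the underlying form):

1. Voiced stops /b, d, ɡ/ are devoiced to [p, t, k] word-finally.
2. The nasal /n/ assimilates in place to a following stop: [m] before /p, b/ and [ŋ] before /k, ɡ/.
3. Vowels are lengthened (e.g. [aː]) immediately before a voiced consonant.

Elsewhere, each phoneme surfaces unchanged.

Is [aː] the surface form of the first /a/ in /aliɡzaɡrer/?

Yes

/a/ — word-initial, before a voiced consonant — surfaces as [aː] (rule 3).
The actual realization is [aː], which matches [aː].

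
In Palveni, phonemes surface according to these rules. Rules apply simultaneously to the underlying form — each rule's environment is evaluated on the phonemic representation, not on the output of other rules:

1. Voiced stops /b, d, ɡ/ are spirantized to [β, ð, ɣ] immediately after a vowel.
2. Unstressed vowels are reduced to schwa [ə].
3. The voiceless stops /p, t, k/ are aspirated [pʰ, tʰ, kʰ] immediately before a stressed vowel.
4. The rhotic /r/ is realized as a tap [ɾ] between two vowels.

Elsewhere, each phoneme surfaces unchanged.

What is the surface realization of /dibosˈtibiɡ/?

/d/ (word-initial) fails the environment for rule 1, so it stays [d].
/i/ (between /d/ and /b/): in an unstressed syllable, so rule 2 applies → [ə].
/b/ (between /i/ and /o/): immediately after a vowel, so rule 1 applies → [β].
/o/ meets the environment for rule 2 (in an unstressed syllable) → [ə].
/t/ — between /s/ and /i/, immediately before a stressed vowel — surfaces as [tʰ] (rule 3).
/i/ — between /t/ and /b/; rule 2 does not apply here → [i].
/b/ (between /i/ and /i/) occurs immediately after a vowel → [β] by rule 1.
/i/ (between /b/ and /ɡ/) occurs in an unstressed syllable → [ə] by rule 2.
/ɡ/ (word-final): immediately after a vowel, so rule 1 applies → [ɣ].

[dəβəsˈtʰiβəɣ]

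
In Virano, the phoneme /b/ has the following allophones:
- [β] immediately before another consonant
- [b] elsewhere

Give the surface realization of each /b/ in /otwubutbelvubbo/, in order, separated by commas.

[b], [b], [β], [b]

Occurrence 1 (position 5): no conditioning environment matches → elsewhere allophone [b].
Occurrence 2 (position 8): no conditioning environment matches → elsewhere allophone [b].
Occurrence 3 (position 13): immediately before another consonant → [β].
Occurrence 4 (position 14): no conditioning environment matches → elsewhere allophone [b].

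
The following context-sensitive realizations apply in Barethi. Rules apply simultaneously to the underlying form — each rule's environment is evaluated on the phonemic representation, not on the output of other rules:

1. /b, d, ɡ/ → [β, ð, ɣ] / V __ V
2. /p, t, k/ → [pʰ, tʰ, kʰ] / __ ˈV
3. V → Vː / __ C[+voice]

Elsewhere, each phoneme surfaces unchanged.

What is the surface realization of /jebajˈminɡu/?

/j/ stays [j].
/e/ (between /j/ and /b/): before a voiced consonant, so rule 3 applies → [eː].
Rule 1 applies to /b/ (between /e/ and /a/: between two vowels) → [β].
/a/ (between /b/ and /j/): before a voiced consonant, so rule 3 applies → [aː].
/j/ — not in any rule's target class → [j].
/m/ stays [m].
Rule 3 applies to /i/ (between /m/ and /n/: before a voiced consonant) → [iː].
/n/ (between /i/ and /ɡ/) is unaffected → [n].
/ɡ/ (between /n/ and /u/) is in the target of rule 1 but the environment (between two vowels) is not met → [ɡ].
/u/ — word-final; rule 3 does not apply here → [u].

[jeːβaːjˈmiːnɡu]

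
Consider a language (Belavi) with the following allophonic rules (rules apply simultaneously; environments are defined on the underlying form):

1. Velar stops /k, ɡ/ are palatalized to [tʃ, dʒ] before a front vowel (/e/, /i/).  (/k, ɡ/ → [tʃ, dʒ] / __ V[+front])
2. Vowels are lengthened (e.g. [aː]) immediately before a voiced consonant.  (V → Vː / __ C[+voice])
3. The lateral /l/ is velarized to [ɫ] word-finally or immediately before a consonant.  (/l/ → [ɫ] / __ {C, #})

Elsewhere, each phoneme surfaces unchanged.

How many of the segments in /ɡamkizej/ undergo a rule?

Segments that undergo a rule: /a/ → [aː] (rule 2); /k/ → [tʃ] (rule 1); /i/ → [iː] (rule 2); /e/ → [eː] (rule 2).
All other segments surface unchanged.

4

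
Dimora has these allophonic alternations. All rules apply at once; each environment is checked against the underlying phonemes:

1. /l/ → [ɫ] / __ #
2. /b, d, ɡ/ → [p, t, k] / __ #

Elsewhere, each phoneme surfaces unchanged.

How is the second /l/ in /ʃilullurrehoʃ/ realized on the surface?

[l]

/l/ (between /u/ and /l/) fails the environment for rule 1, so it stays [l].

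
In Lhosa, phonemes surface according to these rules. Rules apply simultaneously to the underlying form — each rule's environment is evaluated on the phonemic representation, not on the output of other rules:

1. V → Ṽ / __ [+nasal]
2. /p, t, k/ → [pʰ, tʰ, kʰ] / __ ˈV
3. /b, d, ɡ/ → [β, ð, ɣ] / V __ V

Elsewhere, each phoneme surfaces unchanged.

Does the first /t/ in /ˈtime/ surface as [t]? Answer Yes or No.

Rule 2 applies to /t/ (word-initial: immediately before a stressed vowel) → [tʰ].
The actual realization is [tʰ], not [t].

No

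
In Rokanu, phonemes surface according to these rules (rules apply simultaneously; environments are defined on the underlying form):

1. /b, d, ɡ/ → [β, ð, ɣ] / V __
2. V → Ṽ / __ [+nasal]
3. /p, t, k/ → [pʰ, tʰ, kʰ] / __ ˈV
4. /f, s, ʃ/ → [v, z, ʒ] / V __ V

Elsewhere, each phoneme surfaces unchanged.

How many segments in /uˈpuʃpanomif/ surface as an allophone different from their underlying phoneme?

Segments that undergo a rule: /p/ → [pʰ] (rule 3); /a/ → [ã] (rule 2); /o/ → [õ] (rule 2).
All other segments surface unchanged.

3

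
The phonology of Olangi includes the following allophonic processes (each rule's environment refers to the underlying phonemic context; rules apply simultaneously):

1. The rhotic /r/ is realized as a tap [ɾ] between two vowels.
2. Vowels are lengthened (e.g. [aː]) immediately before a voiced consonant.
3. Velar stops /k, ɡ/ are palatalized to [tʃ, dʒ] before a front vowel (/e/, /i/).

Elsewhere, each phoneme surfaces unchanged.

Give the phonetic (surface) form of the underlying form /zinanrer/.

[ziːnaːnreːr]

/z/ stays [z].
/i/ (between /z/ and /n/): before a voiced consonant, so rule 2 applies → [iː].
/n/ stays [n].
/a/ (between /n/ and /n/) occurs before a voiced consonant → [aː] by rule 2.
/n/ (between /a/ and /r/): no rule targets it → [n].
/r/ (between /n/ and /e/) fails the environment for rule 1, so it stays [r].
/e/ — between /r/ and /r/, before a voiced consonant — surfaces as [eː] (rule 2).
/r/ (word-final) is in the target of rule 1 but the environment (between two vowels) is not met → [r].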